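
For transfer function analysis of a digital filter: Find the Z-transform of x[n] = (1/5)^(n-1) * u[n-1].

Time-shifting property: if X(z) = Z{x[n]}, then Z{x[n-d]} = z^(-d) * X(z)
X(z) = z/(z - 1/5) for x[n] = (1/5)^n * u[n]
Z{x[n-1]} = z^(-1) * z/(z - 1/5) = 1/(z - 1/5)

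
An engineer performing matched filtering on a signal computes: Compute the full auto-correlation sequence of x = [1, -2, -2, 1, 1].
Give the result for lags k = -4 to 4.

r_xx[k] = sum_m x[m]*x[m+k], indexed from 0, for k = -4 to 4:
  r_xx[-4] = x[4]*x[0] = 1
  r_xx[-3] = x[3]*x[0] + x[4]*x[1] = -1
  r_xx[-2] = x[2]*x[0] + x[3]*x[1] + x[4]*x[2] = -6
  r_xx[-1] = x[1]*x[0] + x[2]*x[1] + x[3]*x[2] + x[4]*x[3] = 1
  r_xx[0] = x[0]*x[0] + x[1]*x[1] + x[2]*x[2] + x[3]*x[3] + x[4]*x[4] = 11
  r_xx[1] = x[0]*x[1] + x[1]*x[2] + x[2]*x[3] + x[3]*x[4] = 1
  r_xx[2] = x[0]*x[2] + x[1]*x[3] + x[2]*x[4] = -6
  r_xx[3] = x[0]*x[3] + x[1]*x[4] = -1
  r_xx[4] = x[0]*x[4] = 1
r_xx = [1, -1, -6, 1, 11, 1, -6, -1, 1]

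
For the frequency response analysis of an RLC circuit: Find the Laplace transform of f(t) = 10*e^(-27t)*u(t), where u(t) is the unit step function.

Standard Laplace transform pair:
e^(-at)*u(t) <-> 1/(s+a)
With a = 27: L{10*e^(-27t)*u(t)} = 10/(s+27), ROC: Re(s) > -27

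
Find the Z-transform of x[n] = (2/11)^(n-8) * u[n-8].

Time-shifting property: if X(z) = Z{x[n]}, then Z{x[n-d]} = z^(-d) * X(z)
X(z) = z/(z - 2/11) for x[n] = (2/11)^n * u[n]
Z{x[n-8]} = z^(-8) * z/(z - 2/11) = z^(-7)/(z - 2/11)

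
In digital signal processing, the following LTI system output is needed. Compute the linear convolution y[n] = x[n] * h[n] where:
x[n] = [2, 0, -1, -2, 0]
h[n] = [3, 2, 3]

y[n] = sum_k x[k]*h[n-k]. Output length = len(x) + len(h) - 1 = 5 + 3 - 1 = 7.
y[0] = 2*3 = 6
y[1] = 0*3 + 2*2 = 4
y[2] = -1*3 + 0*2 + 2*3 = 3
y[3] = -2*3 + -1*2 + 0*3 = -8
y[4] = 0*3 + -2*2 + -1*3 = -7
y[5] = 0*2 + -2*3 = -6
y[6] = 0*3 = 0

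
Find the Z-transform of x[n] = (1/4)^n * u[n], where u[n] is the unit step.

The Z-transform of a^n * u[n] is z/(z-a) for |z| > |a|.
Here a = 1/4, so X(z) = z/(z - (1/4)) = 4z/(4z - 1)
ROC: |z| > 1/4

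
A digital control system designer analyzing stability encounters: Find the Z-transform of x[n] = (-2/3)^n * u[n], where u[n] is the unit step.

The Z-transform of a^n * u[n] is z/(z-a) for |z| > |a|.
Here a = -2/3, so X(z) = z/(z - (-2/3)) = 3z/(3z + 2)
ROC: |z| > 2/3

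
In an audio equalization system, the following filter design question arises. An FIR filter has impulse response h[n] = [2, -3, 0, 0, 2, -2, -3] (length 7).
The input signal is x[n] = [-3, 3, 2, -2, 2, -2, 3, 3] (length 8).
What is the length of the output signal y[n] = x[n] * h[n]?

For linear convolution, the output length is:
len(y) = len(x) + len(h) - 1 = 8 + 7 - 1 = 14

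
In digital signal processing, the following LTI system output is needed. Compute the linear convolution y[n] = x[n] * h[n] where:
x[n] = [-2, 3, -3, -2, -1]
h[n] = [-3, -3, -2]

y[n] = sum_k x[k]*h[n-k]. Output length = len(x) + len(h) - 1 = 5 + 3 - 1 = 7.
y[0] = -2*-3 = 6
y[1] = 3*-3 + -2*-3 = -3
y[2] = -3*-3 + 3*-3 + -2*-2 = 4
y[3] = -2*-3 + -3*-3 + 3*-2 = 9
y[4] = -1*-3 + -2*-3 + -3*-2 = 15
y[5] = -1*-3 + -2*-2 = 7
y[6] = -1*-2 = 2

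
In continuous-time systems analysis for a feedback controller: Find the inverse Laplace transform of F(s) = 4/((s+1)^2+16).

Standard pair: w/((s+a)^2+w^2) <-> e^(-at)*sin(wt)*u(t)
With a=1, w=4: f(t) = e^(-t)*sin(4t)*u(t)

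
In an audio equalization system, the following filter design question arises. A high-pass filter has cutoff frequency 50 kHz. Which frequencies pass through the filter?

A high-pass filter passes all frequencies above the cutoff frequency 50 kHz and attenuates lower frequencies.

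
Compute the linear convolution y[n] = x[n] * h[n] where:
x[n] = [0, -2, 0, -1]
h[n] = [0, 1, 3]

y[n] = sum_k x[k]*h[n-k]. Output length = len(x) + len(h) - 1 = 4 + 3 - 1 = 6.
y[0] = 0*0 = 0
y[1] = -2*0 + 0*1 = 0
y[2] = 0*0 + -2*1 + 0*3 = -2
y[3] = -1*0 + 0*1 + -2*3 = -6
y[4] = -1*1 + 0*3 = -1
y[5] = -1*3 = -3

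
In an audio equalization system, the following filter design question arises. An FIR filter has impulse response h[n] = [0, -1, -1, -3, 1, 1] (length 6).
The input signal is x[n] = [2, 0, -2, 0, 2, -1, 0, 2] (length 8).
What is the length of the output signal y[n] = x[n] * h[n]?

For linear convolution, the output length is:
len(y) = len(x) + len(h) - 1 = 8 + 6 - 1 = 13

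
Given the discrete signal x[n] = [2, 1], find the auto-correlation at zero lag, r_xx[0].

The auto-correlation at zero lag r_xx[0] equals the signal energy.
r_xx[0] = sum of x[n]^2 = 2^2 + 1^2
= 4 + 1 = 5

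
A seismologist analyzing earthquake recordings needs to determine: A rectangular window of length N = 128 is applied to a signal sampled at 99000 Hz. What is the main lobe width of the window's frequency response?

For a rectangular window of length N,
the main lobe width in frequency is 2*f_s/N.
= 2*99000/128 = 12375/8 Hz
This determines the minimum frequency separation for resolving two sinusoids.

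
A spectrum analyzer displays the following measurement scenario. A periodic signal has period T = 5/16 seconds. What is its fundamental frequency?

The fundamental frequency is the reciprocal of the period.
f = 1/T = 1/(5/16) = 16/5 Hz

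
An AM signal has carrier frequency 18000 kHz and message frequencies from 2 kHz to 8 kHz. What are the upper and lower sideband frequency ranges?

Upper sideband (USB) = fc + [fm_low, fm_high] = 18000 + [2, 8] = [18002, 18008] kHz
Lower sideband (LSB) = fc - [fm_high, fm_low] = 18000 - [8, 2] = [17992, 17998] kHz
Total occupied spectrum: 17992 kHz to 18008 kHz (plus carrier at 18000 kHz)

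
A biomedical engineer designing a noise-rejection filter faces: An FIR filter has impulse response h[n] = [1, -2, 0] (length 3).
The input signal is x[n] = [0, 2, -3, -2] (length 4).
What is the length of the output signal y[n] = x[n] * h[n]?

For linear convolution, the output length is:
len(y) = len(x) + len(h) - 1 = 4 + 3 - 1 = 6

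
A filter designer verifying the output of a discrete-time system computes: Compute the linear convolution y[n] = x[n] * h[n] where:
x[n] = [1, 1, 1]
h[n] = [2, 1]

y[n] = sum_k x[k]*h[n-k]. Output length = len(x) + len(h) - 1 = 3 + 2 - 1 = 4.
y[0] = 1*2 = 2
y[1] = 1*2 + 1*1 = 3
y[2] = 1*2 + 1*1 = 3
y[3] = 1*1 = 1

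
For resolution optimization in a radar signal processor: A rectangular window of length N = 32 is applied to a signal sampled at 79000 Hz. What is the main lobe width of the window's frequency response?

For a rectangular window of length N,
the main lobe width in frequency is 2*f_s/N.
= 2*79000/32 = 9875/2 Hz
This determines the minimum frequency separation for resolving two sinusoids.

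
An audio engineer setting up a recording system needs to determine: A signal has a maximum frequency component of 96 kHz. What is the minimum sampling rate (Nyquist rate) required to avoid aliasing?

By the Nyquist-Shannon sampling theorem,
the minimum sampling rate (Nyquist rate) must be at least 2 * f_max.
Nyquist rate = 2 * 96 kHz = 192 kHz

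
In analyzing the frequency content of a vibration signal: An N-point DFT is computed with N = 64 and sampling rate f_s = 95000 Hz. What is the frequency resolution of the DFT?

DFT frequency resolution = f_s / N
= 95000 / 64 = 11875/8 Hz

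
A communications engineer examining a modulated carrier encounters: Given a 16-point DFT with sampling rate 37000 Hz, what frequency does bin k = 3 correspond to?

The frequency of DFT bin k is: f_k = k * f_s / N
f_3 = 3 * 37000 / 16 = 13875/2 Hz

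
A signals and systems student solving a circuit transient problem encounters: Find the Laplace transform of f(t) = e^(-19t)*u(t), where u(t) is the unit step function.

Standard Laplace transform pair:
e^(-at)*u(t) <-> 1/(s+a)
With a = 19: L{e^(-19t)*u(t)} = 1/(s+19), ROC: Re(s) > -19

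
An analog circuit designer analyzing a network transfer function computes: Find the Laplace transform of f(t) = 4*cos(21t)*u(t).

Standard pair: cos(wt)*u(t) <-> s/(s^2+w^2)
With w = 21: L{4*cos(21t)*u(t)} = 4s/(s^2+441)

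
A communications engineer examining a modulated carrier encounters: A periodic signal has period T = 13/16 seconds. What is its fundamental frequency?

The fundamental frequency is the reciprocal of the period.
f = 1/T = 1/(13/16) = 16/13 Hz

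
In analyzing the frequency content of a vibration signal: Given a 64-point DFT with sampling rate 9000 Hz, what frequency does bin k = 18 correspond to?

The frequency of DFT bin k is: f_k = k * f_s / N
f_18 = 18 * 9000 / 64 = 10125/4 Hz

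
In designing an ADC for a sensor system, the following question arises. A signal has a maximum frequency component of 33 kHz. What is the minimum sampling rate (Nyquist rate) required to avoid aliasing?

By the Nyquist-Shannon sampling theorem,
the minimum sampling rate (Nyquist rate) must be at least 2 * f_max.
Nyquist rate = 2 * 33 kHz = 66 kHz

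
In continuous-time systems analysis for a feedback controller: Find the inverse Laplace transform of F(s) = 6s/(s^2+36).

Standard pair: s/(s^2+w^2) <-> cos(wt)*u(t)
With k=6, w=6: f(t) = 6*cos(6t)*u(t)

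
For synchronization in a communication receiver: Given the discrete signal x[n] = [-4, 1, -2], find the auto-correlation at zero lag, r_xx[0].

The auto-correlation at zero lag r_xx[0] equals the signal energy.
r_xx[0] = sum of x[n]^2 = (-4)^2 + 1^2 + (-2)^2
= 16 + 1 + 4 = 21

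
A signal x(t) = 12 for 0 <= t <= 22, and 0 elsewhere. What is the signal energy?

Energy = integral of |x(t)|^2 dt over the signal duration
= 12^2 * 22 = 144 * 22 = 3168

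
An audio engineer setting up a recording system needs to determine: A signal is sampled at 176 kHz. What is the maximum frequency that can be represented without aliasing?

The maximum frequency that can be represented without aliasing
is the Nyquist frequency: f_max = f_s / 2 = 176 kHz / 2 = 88 kHz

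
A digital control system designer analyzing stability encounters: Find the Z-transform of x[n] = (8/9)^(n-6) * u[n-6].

Time-shifting property: if X(z) = Z{x[n]}, then Z{x[n-d]} = z^(-d) * X(z)
X(z) = z/(z - 8/9) for x[n] = (8/9)^n * u[n]
Z{x[n-6]} = z^(-6) * z/(z - 8/9) = z^(-5)/(z - 8/9)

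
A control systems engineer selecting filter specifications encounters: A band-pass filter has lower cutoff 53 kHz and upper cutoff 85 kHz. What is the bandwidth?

Bandwidth = f_high - f_low
= 85 kHz - 53 kHz = 32 kHz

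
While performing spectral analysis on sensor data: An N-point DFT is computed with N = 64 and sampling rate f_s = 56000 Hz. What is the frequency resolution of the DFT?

DFT frequency resolution = f_s / N
= 56000 / 64 = 875 Hz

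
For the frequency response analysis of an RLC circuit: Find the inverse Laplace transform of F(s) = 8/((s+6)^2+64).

Standard pair: w/((s+a)^2+w^2) <-> e^(-at)*sin(wt)*u(t)
With a=6, w=8: f(t) = e^(-6t)*sin(8t)*u(t)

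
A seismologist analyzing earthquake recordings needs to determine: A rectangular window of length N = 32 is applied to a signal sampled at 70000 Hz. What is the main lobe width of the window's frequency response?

For a rectangular window of length N,
the main lobe width in frequency is 2*f_s/N.
= 2*70000/32 = 4375 Hz
This determines the minimum frequency separation for resolving two sinusoids.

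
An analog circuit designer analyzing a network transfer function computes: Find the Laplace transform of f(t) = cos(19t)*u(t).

Standard pair: cos(wt)*u(t) <-> s/(s^2+w^2)
With w = 19: L{cos(19t)*u(t)} = s/(s^2+361)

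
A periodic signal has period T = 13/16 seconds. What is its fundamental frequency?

The fundamental frequency is the reciprocal of the period.
f = 1/T = 1/(13/16) = 16/13 Hz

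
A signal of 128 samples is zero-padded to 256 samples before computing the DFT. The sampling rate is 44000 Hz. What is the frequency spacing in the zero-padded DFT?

Original DFT: N = 128, resolution = f_s/N = 44000/128 = 1375/4 Hz
Zero-padded DFT: N = 256, resolution = f_s/N = 44000/256 = 1375/8 Hz
Zero-padding interpolates the spectrum (finer frequency grid)
but does NOT improve the true spectral resolution (ability to resolve close frequencies).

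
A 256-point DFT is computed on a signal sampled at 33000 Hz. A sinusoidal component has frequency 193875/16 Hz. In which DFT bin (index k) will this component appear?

DFT frequency resolution = f_s/N = 33000/256 = 4125/32 Hz
Bin index k = f_signal / resolution = 193875/16 / 4125/32 = 94
The signal frequency 193875/16 Hz falls in DFT bin k = 94.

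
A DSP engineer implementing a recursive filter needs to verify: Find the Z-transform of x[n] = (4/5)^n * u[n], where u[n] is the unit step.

The Z-transform of a^n * u[n] is z/(z-a) for |z| > |a|.
Here a = 4/5, so X(z) = z/(z - (4/5)) = 5z/(5z - 4)
ROC: |z| > 4/5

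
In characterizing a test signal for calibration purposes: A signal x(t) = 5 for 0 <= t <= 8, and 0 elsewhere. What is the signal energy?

Energy = integral of |x(t)|^2 dt over the signal duration
= 5^2 * 8 = 25 * 8 = 200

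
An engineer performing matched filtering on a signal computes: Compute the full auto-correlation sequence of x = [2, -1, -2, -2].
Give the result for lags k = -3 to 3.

r_xx[k] = sum_m x[m]*x[m+k], indexed from 0, for k = -3 to 3:
  r_xx[-3] = x[3]*x[0] = -4
  r_xx[-2] = x[2]*x[0] + x[3]*x[1] = -2
  r_xx[-1] = x[1]*x[0] + x[2]*x[1] + x[3]*x[2] = 4
  r_xx[0] = x[0]*x[0] + x[1]*x[1] + x[2]*x[2] + x[3]*x[3] = 13
  r_xx[1] = x[0]*x[1] + x[1]*x[2] + x[2]*x[3] = 4
  r_xx[2] = x[0]*x[2] + x[1]*x[3] = -2
  r_xx[3] = x[0]*x[3] = -4
r_xx = [-4, -2, 4, 13, 4, -2, -4]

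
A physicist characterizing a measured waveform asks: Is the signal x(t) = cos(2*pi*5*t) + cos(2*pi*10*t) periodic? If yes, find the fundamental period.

f1 = 5 Hz, f2 = 10 Hz
Period T1 = 1/5, T2 = 1/10
Ratio T1/T2 = 10/5, which is rational.
The signal is periodic with fundamental period T = 1/GCD(5,10) = 1/5 s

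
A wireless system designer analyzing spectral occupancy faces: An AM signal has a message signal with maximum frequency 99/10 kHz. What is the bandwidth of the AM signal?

In AM (double-sideband), the bandwidth is twice the message frequency.
BW = 2 * f_m = 2 * 99/10 kHz = 99/5 kHz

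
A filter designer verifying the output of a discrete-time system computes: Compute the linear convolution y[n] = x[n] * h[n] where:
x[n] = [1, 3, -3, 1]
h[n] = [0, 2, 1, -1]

y[n] = sum_k x[k]*h[n-k]. Output length = len(x) + len(h) - 1 = 4 + 4 - 1 = 7.
y[0] = 1*0 = 0
y[1] = 3*0 + 1*2 = 2
y[2] = -3*0 + 3*2 + 1*1 = 7
y[3] = 1*0 + -3*2 + 3*1 + 1*-1 = -4
y[4] = 1*2 + -3*1 + 3*-1 = -4
y[5] = 1*1 + -3*-1 = 4
y[6] = 1*-1 = -1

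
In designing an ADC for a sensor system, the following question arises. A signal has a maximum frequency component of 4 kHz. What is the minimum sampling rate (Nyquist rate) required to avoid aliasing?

By the Nyquist-Shannon sampling theorem,
the minimum sampling rate (Nyquist rate) must be at least 2 * f_max.
Nyquist rate = 2 * 4 kHz = 8 kHz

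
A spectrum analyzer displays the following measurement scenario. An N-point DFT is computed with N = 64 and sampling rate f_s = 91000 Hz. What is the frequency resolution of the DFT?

DFT frequency resolution = f_s / N
= 91000 / 64 = 11375/8 Hz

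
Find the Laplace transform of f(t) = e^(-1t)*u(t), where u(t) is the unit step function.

Standard Laplace transform pair:
e^(-at)*u(t) <-> 1/(s+a)
With a = 1: L{e^(-1t)*u(t)} = 1/(s+1), ROC: Re(s) > -1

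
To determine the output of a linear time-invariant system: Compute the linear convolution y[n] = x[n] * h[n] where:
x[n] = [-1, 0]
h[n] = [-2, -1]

y[n] = sum_k x[k]*h[n-k]. Output length = len(x) + len(h) - 1 = 2 + 2 - 1 = 3.
y[0] = -1*-2 = 2
y[1] = 0*-2 + -1*-1 = 1
y[2] = 0*-1 = 0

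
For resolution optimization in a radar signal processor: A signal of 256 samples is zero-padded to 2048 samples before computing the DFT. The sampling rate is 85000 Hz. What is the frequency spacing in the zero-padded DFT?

Original DFT: N = 256, resolution = f_s/N = 85000/256 = 10625/32 Hz
Zero-padded DFT: N = 2048, resolution = f_s/N = 85000/2048 = 10625/256 Hz
Zero-padding interpolates the spectrum (finer frequency grid)
but does NOT improve the true spectral resolution (ability to resolve close frequencies).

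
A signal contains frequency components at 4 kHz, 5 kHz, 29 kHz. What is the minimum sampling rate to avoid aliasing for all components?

The highest frequency component is f_max = 29 kHz.
Nyquist rate = 2 * f_max = 2 * 29 kHz = 58 kHz.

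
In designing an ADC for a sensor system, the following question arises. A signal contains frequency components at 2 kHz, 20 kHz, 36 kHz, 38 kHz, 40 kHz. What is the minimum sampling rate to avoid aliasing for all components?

The highest frequency component is f_max = 40 kHz.
Nyquist rate = 2 * f_max = 2 * 40 kHz = 80 kHz.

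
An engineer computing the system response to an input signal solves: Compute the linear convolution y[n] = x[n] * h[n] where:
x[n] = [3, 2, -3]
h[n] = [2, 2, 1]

y[n] = sum_k x[k]*h[n-k]. Output length = len(x) + len(h) - 1 = 3 + 3 - 1 = 5.
y[0] = 3*2 = 6
y[1] = 2*2 + 3*2 = 10
y[2] = -3*2 + 2*2 + 3*1 = 1
y[3] = -3*2 + 2*1 = -4
y[4] = -3*1 = -3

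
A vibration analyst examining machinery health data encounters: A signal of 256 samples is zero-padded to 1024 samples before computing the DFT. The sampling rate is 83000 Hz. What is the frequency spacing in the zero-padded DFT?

Original DFT: N = 256, resolution = f_s/N = 83000/256 = 10375/32 Hz
Zero-padded DFT: N = 1024, resolution = f_s/N = 83000/1024 = 10375/128 Hz
Zero-padding interpolates the spectrum (finer frequency grid)
but does NOT improve the true spectral resolution (ability to resolve close frequencies).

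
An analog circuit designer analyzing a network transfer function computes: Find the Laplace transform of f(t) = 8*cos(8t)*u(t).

Standard pair: cos(wt)*u(t) <-> s/(s^2+w^2)
With w = 8: L{8*cos(8t)*u(t)} = 8s/(s^2+64)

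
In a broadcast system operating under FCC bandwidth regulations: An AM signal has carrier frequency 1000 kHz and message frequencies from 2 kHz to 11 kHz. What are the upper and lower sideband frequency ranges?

Upper sideband (USB) = fc + [fm_low, fm_high] = 1000 + [2, 11] = [1002, 1011] kHz
Lower sideband (LSB) = fc - [fm_high, fm_low] = 1000 - [11, 2] = [989, 998] kHz
Total occupied spectrum: 989 kHz to 1011 kHz (plus carrier at 1000 kHz)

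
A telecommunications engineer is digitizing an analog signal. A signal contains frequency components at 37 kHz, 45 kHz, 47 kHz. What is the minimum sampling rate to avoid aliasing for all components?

The highest frequency component is f_max = 47 kHz.
Nyquist rate = 2 * f_max = 2 * 47 kHz = 94 kHz.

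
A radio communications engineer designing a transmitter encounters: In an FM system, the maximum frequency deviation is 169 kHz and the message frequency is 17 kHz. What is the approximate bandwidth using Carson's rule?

Carson's rule: BW = 2*(delta_f + f_m)
= 2*(169 + 17) kHz = 372 kHz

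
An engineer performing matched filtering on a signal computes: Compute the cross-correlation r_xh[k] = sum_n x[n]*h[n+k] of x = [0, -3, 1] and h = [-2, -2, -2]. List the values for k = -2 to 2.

Both sequences indexed from 0 and zero outside their support.
Lags with overlap: k = -2 to 2.
  r_xh[-2] = x[2]*h[0] = -2
  r_xh[-1] = x[1]*h[0] + x[2]*h[1] = 4
  r_xh[0] = x[0]*h[0] + x[1]*h[1] + x[2]*h[2] = 4
  r_xh[1] = x[0]*h[1] + x[1]*h[2] = 6
  r_xh[2] = x[0]*h[2] = 0
r_xh = [-2, 4, 4, 6, 0] (for k = -2, ..., 2)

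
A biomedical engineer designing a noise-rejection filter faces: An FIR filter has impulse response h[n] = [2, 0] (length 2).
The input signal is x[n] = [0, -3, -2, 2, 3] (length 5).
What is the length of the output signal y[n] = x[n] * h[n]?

For linear convolution, the output length is:
len(y) = len(x) + len(h) - 1 = 5 + 2 - 1 = 6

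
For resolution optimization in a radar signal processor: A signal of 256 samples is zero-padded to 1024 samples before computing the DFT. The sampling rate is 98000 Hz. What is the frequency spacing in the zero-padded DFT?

Original DFT: N = 256, resolution = f_s/N = 98000/256 = 6125/16 Hz
Zero-padded DFT: N = 1024, resolution = f_s/N = 98000/1024 = 6125/64 Hz
Zero-padding interpolates the spectrum (finer frequency grid)
but does NOT improve the true spectral resolution (ability to resolve close frequencies).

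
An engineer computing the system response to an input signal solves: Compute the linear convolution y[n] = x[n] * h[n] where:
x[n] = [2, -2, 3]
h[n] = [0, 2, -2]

y[n] = sum_k x[k]*h[n-k]. Output length = len(x) + len(h) - 1 = 3 + 3 - 1 = 5.
y[0] = 2*0 = 0
y[1] = -2*0 + 2*2 = 4
y[2] = 3*0 + -2*2 + 2*-2 = -8
y[3] = 3*2 + -2*-2 = 10
y[4] = 3*-2 = -6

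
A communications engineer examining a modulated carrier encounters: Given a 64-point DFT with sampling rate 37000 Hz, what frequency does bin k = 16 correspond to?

The frequency of DFT bin k is: f_k = k * f_s / N
f_16 = 16 * 37000 / 64 = 9250 Hz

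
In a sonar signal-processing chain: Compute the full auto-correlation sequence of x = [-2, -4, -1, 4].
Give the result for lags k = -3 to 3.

r_xx[k] = sum_m x[m]*x[m+k], indexed from 0, for k = -3 to 3:
  r_xx[-3] = x[3]*x[0] = -8
  r_xx[-2] = x[2]*x[0] + x[3]*x[1] = -14
  r_xx[-1] = x[1]*x[0] + x[2]*x[1] + x[3]*x[2] = 8
  r_xx[0] = x[0]*x[0] + x[1]*x[1] + x[2]*x[2] + x[3]*x[3] = 37
  r_xx[1] = x[0]*x[1] + x[1]*x[2] + x[2]*x[3] = 8
  r_xx[2] = x[0]*x[2] + x[1]*x[3] = -14
  r_xx[3] = x[0]*x[3] = -8
r_xx = [-8, -14, 8, 37, 8, -14, -8]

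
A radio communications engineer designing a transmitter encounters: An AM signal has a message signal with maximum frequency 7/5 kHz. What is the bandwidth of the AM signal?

In AM (double-sideband), the bandwidth is twice the message frequency.
BW = 2 * f_m = 2 * 7/5 kHz = 14/5 kHz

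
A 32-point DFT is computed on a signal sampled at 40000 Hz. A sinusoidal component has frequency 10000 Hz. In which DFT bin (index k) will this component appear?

DFT frequency resolution = f_s/N = 40000/32 = 1250 Hz
Bin index k = f_signal / resolution = 10000 / 1250 = 8
The signal frequency 10000 Hz falls in DFT bin k = 8.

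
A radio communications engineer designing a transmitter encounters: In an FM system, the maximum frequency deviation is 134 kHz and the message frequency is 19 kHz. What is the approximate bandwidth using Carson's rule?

Carson's rule: BW = 2*(delta_f + f_m)
= 2*(134 + 19) kHz = 306 kHz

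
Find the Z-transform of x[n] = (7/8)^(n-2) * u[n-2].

Time-shifting property: if X(z) = Z{x[n]}, then Z{x[n-d]} = z^(-d) * X(z)
X(z) = z/(z - 7/8) for x[n] = (7/8)^n * u[n]
Z{x[n-2]} = z^(-2) * z/(z - 7/8) = z^(-1)/(z - 7/8)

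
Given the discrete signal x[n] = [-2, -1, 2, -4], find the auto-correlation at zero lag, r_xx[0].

The auto-correlation at zero lag r_xx[0] equals the signal energy.
r_xx[0] = sum of x[n]^2 = (-2)^2 + (-1)^2 + 2^2 + (-4)^2
= 4 + 1 + 4 + 16 = 25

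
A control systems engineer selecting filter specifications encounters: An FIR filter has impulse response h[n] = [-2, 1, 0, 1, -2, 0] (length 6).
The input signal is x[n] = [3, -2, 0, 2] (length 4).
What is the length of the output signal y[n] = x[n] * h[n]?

For linear convolution, the output length is:
len(y) = len(x) + len(h) - 1 = 4 + 6 - 1 = 9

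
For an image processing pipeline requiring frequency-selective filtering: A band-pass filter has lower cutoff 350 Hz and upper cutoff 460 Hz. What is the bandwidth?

Bandwidth = f_high - f_low
= 460 Hz - 350 Hz = 110 Hz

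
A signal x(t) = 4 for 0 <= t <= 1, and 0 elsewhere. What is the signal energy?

Energy = integral of |x(t)|^2 dt over the signal duration
= 4^2 * 1 = 16 * 1 = 16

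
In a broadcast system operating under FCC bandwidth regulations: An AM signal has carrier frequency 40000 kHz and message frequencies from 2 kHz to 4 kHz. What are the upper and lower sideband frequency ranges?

Upper sideband (USB) = fc + [fm_low, fm_high] = 40000 + [2, 4] = [40002, 40004] kHz
Lower sideband (LSB) = fc - [fm_high, fm_low] = 40000 - [4, 2] = [39996, 39998] kHz
Total occupied spectrum: 39996 kHz to 40004 kHz (plus carrier at 40000 kHz)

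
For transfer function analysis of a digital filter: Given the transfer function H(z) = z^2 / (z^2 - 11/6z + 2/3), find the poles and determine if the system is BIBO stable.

Poles are roots of the denominator: z^2 - 11/6z + 2/3 = 0.
Quadratic formula: z = [-(-11/6) +/- sqrt((-11/6)^2 - 4*(2/3))] / 2
Discriminant = 121/36 - 8/3 = 25/36; sqrt = 5/6.
z = (11/6 +/- 5/6) / 2 => z = 4/3 or z = 1/2.
|p1| = 4/3, |p2| = 1/2.
For BIBO stability, all poles must lie inside the unit circle (|p| < 1).
System is UNSTABLE since at least one |p| >= 1.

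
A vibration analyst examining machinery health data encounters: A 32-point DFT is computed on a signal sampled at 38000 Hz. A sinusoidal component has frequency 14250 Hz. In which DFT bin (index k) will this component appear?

DFT frequency resolution = f_s/N = 38000/32 = 2375/2 Hz
Bin index k = f_signal / resolution = 14250 / 2375/2 = 12
The signal frequency 14250 Hz falls in DFT bin k = 12.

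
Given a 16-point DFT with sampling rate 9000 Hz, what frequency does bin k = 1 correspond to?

The frequency of DFT bin k is: f_k = k * f_s / N
f_1 = 1 * 9000 / 16 = 1125/2 Hz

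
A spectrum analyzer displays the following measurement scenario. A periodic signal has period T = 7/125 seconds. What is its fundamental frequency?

The fundamental frequency is the reciprocal of the period.
f = 1/T = 1/(7/125) = 125/7 Hz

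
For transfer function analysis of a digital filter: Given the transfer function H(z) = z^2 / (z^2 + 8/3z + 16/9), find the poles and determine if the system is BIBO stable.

Poles are roots of the denominator: z^2 + 8/3z + 16/9 = 0.
Quadratic formula: z = [-(8/3) +/- sqrt((8/3)^2 - 4*(16/9))] / 2
Discriminant = 64/9 - 64/9 = 0; sqrt = 0.
z = (-8/3 +/- 0) / 2 = -4/3 (repeated root).
|p1| = 4/3, |p2| = 4/3.
For BIBO stability, all poles must lie inside the unit circle (|p| < 1).
System is UNSTABLE since at least one |p| >= 1.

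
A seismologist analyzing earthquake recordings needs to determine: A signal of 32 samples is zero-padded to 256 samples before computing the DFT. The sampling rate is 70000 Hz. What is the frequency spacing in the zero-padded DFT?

Original DFT: N = 32, resolution = f_s/N = 70000/32 = 4375/2 Hz
Zero-padded DFT: N = 256, resolution = f_s/N = 70000/256 = 4375/16 Hz
Zero-padding interpolates the spectrum (finer frequency grid)
but does NOT improve the true spectral resolution (ability to resolve close frequencies).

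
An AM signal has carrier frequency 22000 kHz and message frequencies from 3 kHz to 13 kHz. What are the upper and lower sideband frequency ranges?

Upper sideband (USB) = fc + [fm_low, fm_high] = 22000 + [3, 13] = [22003, 22013] kHz
Lower sideband (LSB) = fc - [fm_high, fm_low] = 22000 - [13, 3] = [21987, 21997] kHz
Total occupied spectrum: 21987 kHz to 22013 kHz (plus carrier at 22000 kHz)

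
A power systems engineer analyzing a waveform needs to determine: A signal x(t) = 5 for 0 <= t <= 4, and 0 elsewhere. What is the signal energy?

Energy = integral of |x(t)|^2 dt over the signal duration
= 5^2 * 4 = 25 * 4 = 100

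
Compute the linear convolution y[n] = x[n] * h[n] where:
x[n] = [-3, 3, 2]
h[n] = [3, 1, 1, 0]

y[n] = sum_k x[k]*h[n-k]. Output length = len(x) + len(h) - 1 = 3 + 4 - 1 = 6.
y[0] = -3*3 = -9
y[1] = 3*3 + -3*1 = 6
y[2] = 2*3 + 3*1 + -3*1 = 6
y[3] = 2*1 + 3*1 + -3*0 = 5
y[4] = 2*1 + 3*0 = 2
y[5] = 2*0 = 0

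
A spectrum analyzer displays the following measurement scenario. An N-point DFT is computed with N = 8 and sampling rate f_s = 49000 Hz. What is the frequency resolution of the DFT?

DFT frequency resolution = f_s / N
= 49000 / 8 = 6125 Hz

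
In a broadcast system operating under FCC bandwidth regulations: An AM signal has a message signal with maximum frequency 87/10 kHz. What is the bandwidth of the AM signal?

In AM (double-sideband), the bandwidth is twice the message frequency.
BW = 2 * f_m = 2 * 87/10 kHz = 87/5 kHz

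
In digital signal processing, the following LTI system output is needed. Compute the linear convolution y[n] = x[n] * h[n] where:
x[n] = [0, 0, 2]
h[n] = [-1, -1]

y[n] = sum_k x[k]*h[n-k]. Output length = len(x) + len(h) - 1 = 3 + 2 - 1 = 4.
y[0] = 0*-1 = 0
y[1] = 0*-1 + 0*-1 = 0
y[2] = 2*-1 + 0*-1 = -2
y[3] = 2*-1 = -2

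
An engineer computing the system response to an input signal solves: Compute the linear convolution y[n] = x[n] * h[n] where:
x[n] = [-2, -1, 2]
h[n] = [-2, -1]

y[n] = sum_k x[k]*h[n-k]. Output length = len(x) + len(h) - 1 = 3 + 2 - 1 = 4.
y[0] = -2*-2 = 4
y[1] = -1*-2 + -2*-1 = 4
y[2] = 2*-2 + -1*-1 = -3
y[3] = 2*-1 = -2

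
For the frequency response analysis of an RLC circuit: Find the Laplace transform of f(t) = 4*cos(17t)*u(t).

Standard pair: cos(wt)*u(t) <-> s/(s^2+w^2)
With w = 17: L{4*cos(17t)*u(t)} = 4s/(s^2+289)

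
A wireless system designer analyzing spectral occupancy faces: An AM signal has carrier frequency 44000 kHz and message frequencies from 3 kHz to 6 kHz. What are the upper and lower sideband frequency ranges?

Upper sideband (USB) = fc + [fm_low, fm_high] = 44000 + [3, 6] = [44003, 44006] kHz
Lower sideband (LSB) = fc - [fm_high, fm_low] = 44000 - [6, 3] = [43994, 43997] kHz
Total occupied spectrum: 43994 kHz to 44006 kHz (plus carrier at 44000 kHz)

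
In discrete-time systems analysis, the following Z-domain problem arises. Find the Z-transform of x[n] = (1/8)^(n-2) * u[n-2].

Time-shifting property: if X(z) = Z{x[n]}, then Z{x[n-d]} = z^(-d) * X(z)
X(z) = z/(z - 1/8) for x[n] = (1/8)^n * u[n]
Z{x[n-2]} = z^(-2) * z/(z - 1/8) = z^(-1)/(z - 1/8)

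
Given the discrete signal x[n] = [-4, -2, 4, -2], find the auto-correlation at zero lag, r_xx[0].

The auto-correlation at zero lag r_xx[0] equals the signal energy.
r_xx[0] = sum of x[n]^2 = (-4)^2 + (-2)^2 + 4^2 + (-2)^2
= 16 + 4 + 16 + 4 = 40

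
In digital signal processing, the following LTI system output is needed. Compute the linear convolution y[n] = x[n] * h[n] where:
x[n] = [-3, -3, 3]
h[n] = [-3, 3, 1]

y[n] = sum_k x[k]*h[n-k]. Output length = len(x) + len(h) - 1 = 3 + 3 - 1 = 5.
y[0] = -3*-3 = 9
y[1] = -3*-3 + -3*3 = 0
y[2] = 3*-3 + -3*3 + -3*1 = -21
y[3] = 3*3 + -3*1 = 6
y[4] = 3*1 = 3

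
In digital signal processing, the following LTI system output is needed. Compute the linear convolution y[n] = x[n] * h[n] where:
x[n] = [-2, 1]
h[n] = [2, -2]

y[n] = sum_k x[k]*h[n-k]. Output length = len(x) + len(h) - 1 = 2 + 2 - 1 = 3.
y[0] = -2*2 = -4
y[1] = 1*2 + -2*-2 = 6
y[2] = 1*-2 = -2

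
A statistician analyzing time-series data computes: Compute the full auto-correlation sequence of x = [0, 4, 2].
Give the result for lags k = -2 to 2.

r_xx[k] = sum_m x[m]*x[m+k], indexed from 0, for k = -2 to 2:
  r_xx[-2] = x[2]*x[0] = 0
  r_xx[-1] = x[1]*x[0] + x[2]*x[1] = 8
  r_xx[0] = x[0]*x[0] + x[1]*x[1] + x[2]*x[2] = 20
  r_xx[1] = x[0]*x[1] + x[1]*x[2] = 8
  r_xx[2] = x[0]*x[2] = 0
r_xx = [0, 8, 20, 8, 0]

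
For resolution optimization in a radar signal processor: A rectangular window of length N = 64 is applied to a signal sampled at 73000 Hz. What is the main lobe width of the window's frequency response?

For a rectangular window of length N,
the main lobe width in frequency is 2*f_s/N.
= 2*73000/64 = 9125/4 Hz
This determines the minimum frequency separation for resolving two sinusoids.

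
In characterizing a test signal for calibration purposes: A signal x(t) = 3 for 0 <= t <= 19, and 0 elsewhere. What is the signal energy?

Energy = integral of |x(t)|^2 dt over the signal duration
= 3^2 * 19 = 9 * 19 = 171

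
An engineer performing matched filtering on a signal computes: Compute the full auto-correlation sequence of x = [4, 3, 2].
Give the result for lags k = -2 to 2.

r_xx[k] = sum_m x[m]*x[m+k], indexed from 0, for k = -2 to 2:
  r_xx[-2] = x[2]*x[0] = 8
  r_xx[-1] = x[1]*x[0] + x[2]*x[1] = 18
  r_xx[0] = x[0]*x[0] + x[1]*x[1] + x[2]*x[2] = 29
  r_xx[1] = x[0]*x[1] + x[1]*x[2] = 18
  r_xx[2] = x[0]*x[2] = 8
r_xx = [8, 18, 29, 18, 8]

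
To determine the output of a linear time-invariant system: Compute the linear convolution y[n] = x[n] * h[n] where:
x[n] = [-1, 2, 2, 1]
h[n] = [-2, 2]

y[n] = sum_k x[k]*h[n-k]. Output length = len(x) + len(h) - 1 = 4 + 2 - 1 = 5.
y[0] = -1*-2 = 2
y[1] = 2*-2 + -1*2 = -6
y[2] = 2*-2 + 2*2 = 0
y[3] = 1*-2 + 2*2 = 2
y[4] = 1*2 = 2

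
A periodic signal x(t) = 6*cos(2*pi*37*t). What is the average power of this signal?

Average power of A*cos(wt) is A^2/2.
P = 6^2 / 2 = 36/2 = 18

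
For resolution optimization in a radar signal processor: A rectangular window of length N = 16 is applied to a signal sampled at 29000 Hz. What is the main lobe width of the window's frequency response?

For a rectangular window of length N,
the main lobe width in frequency is 2*f_s/N.
= 2*29000/16 = 3625 Hz
This determines the minimum frequency separation for resolving two sinusoids.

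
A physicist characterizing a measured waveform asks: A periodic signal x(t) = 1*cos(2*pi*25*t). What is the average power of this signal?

Average power of A*cos(wt) is A^2/2.
P = 1^2 / 2 = 1/2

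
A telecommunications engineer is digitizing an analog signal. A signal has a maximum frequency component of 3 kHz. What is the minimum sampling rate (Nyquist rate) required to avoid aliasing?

By the Nyquist-Shannon sampling theorem,
the minimum sampling rate (Nyquist rate) must be at least 2 * f_max.
Nyquist rate = 2 * 3 kHz = 6 kHz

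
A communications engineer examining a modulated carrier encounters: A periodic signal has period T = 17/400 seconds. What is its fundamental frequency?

The fundamental frequency is the reciprocal of the period.
f = 1/T = 1/(17/400) = 400/17 Hz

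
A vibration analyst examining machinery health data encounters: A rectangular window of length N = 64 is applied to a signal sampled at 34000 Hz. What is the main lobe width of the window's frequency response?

For a rectangular window of length N,
the main lobe width in frequency is 2*f_s/N.
= 2*34000/64 = 2125/2 Hz
This determines the minimum frequency separation for resolving two sinusoids.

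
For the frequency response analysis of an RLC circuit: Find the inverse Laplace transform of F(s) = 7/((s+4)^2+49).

Standard pair: w/((s+a)^2+w^2) <-> e^(-at)*sin(wt)*u(t)
With a=4, w=7: f(t) = e^(-4t)*sin(7t)*u(t)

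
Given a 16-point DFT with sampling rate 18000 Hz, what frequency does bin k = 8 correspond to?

The frequency of DFT bin k is: f_k = k * f_s / N
f_8 = 8 * 18000 / 16 = 9000 Hz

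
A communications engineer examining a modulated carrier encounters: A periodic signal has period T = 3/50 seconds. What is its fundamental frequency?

The fundamental frequency is the reciprocal of the period.
f = 1/T = 1/(3/50) = 50/3 Hz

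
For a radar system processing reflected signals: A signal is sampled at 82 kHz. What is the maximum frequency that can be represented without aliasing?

The maximum frequency that can be represented without aliasing
is the Nyquist frequency: f_max = f_s / 2 = 82 kHz / 2 = 41 kHz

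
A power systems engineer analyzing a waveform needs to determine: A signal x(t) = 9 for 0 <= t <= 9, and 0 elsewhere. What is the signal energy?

Energy = integral of |x(t)|^2 dt over the signal duration
= 9^2 * 9 = 81 * 9 = 729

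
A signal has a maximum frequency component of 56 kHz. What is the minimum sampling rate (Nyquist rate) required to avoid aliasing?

By the Nyquist-Shannon sampling theorem,
the minimum sampling rate (Nyquist rate) must be at least 2 * f_max.
Nyquist rate = 2 * 56 kHz = 112 kHz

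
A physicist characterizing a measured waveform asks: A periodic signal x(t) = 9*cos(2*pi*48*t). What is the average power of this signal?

Average power of A*cos(wt) is A^2/2.
P = 9^2 / 2 = 81/2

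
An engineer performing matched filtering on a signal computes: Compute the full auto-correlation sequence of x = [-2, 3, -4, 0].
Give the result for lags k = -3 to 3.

r_xx[k] = sum_m x[m]*x[m+k], indexed from 0, for k = -3 to 3:
  r_xx[-3] = x[3]*x[0] = 0
  r_xx[-2] = x[2]*x[0] + x[3]*x[1] = 8
  r_xx[-1] = x[1]*x[0] + x[2]*x[1] + x[3]*x[2] = -18
  r_xx[0] = x[0]*x[0] + x[1]*x[1] + x[2]*x[2] + x[3]*x[3] = 29
  r_xx[1] = x[0]*x[1] + x[1]*x[2] + x[2]*x[3] = -18
  r_xx[2] = x[0]*x[2] + x[1]*x[3] = 8
  r_xx[3] = x[0]*x[3] = 0
r_xx = [0, 8, -18, 29, -18, 8, 0]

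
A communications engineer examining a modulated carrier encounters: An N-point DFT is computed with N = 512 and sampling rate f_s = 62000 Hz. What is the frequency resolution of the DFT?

DFT frequency resolution = f_s / N
= 62000 / 512 = 3875/32 Hz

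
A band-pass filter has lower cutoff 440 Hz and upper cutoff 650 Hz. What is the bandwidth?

Bandwidth = f_high - f_low
= 650 Hz - 440 Hz = 210 Hz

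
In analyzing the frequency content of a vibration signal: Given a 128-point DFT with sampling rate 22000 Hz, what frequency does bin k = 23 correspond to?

The frequency of DFT bin k is: f_k = k * f_s / N
f_23 = 23 * 22000 / 128 = 31625/8 Hz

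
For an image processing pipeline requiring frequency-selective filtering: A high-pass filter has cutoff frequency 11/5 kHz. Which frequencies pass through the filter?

A high-pass filter passes all frequencies above the cutoff frequency 11/5 kHz and attenuates lower frequencies.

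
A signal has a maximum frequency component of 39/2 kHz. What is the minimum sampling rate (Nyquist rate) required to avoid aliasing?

By the Nyquist-Shannon sampling theorem,
the minimum sampling rate (Nyquist rate) must be at least 2 * f_max.
Nyquist rate = 2 * 39/2 kHz = 39 kHz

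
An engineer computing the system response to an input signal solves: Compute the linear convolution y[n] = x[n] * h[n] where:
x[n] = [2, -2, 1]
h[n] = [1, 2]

y[n] = sum_k x[k]*h[n-k]. Output length = len(x) + len(h) - 1 = 3 + 2 - 1 = 4.
y[0] = 2*1 = 2
y[1] = -2*1 + 2*2 = 2
y[2] = 1*1 + -2*2 = -3
y[3] = 1*2 = 2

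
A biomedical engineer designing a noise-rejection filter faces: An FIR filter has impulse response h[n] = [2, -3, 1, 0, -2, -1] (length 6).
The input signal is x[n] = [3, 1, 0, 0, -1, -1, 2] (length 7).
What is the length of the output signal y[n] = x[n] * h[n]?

For linear convolution, the output length is:
len(y) = len(x) + len(h) - 1 = 7 + 6 - 1 = 12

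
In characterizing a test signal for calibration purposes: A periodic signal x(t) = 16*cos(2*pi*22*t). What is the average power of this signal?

Average power of A*cos(wt) is A^2/2.
P = 16^2 / 2 = 256/2 = 128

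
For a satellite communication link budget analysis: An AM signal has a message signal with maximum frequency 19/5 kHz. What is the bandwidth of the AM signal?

In AM (double-sideband), the bandwidth is twice the message frequency.
BW = 2 * f_m = 2 * 19/5 kHz = 38/5 kHz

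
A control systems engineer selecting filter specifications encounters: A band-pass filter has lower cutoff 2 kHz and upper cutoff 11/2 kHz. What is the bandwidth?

Bandwidth = f_high - f_low
= 11/2 kHz - 2 kHz = 7/2 kHz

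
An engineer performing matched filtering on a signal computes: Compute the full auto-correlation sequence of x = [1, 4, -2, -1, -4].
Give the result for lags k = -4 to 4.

r_xx[k] = sum_m x[m]*x[m+k], indexed from 0, for k = -4 to 4:
  r_xx[-4] = x[4]*x[0] = -4
  r_xx[-3] = x[3]*x[0] + x[4]*x[1] = -17
  r_xx[-2] = x[2]*x[0] + x[3]*x[1] + x[4]*x[2] = 2
  r_xx[-1] = x[1]*x[0] + x[2]*x[1] + x[3]*x[2] + x[4]*x[3] = 2
  r_xx[0] = x[0]*x[0] + x[1]*x[1] + x[2]*x[2] + x[3]*x[3] + x[4]*x[4] = 38
  r_xx[1] = x[0]*x[1] + x[1]*x[2] + x[2]*x[3] + x[3]*x[4] = 2
  r_xx[2] = x[0]*x[2] + x[1]*x[3] + x[2]*x[4] = 2
  r_xx[3] = x[0]*x[3] + x[1]*x[4] = -17
  r_xx[4] = x[0]*x[4] = -4
r_xx = [-4, -17, 2, 2, 38, 2, 2, -17, -4]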